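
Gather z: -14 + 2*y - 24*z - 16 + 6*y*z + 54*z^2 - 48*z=2*y + 54*z^2 + z*(6*y - 72) - 30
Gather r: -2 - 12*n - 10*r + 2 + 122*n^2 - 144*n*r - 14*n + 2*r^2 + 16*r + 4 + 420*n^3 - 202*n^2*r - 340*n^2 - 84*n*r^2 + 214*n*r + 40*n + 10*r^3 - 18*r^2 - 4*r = 420*n^3 - 218*n^2 + 14*n + 10*r^3 + r^2*(-84*n - 16) + r*(-202*n^2 + 70*n + 2) + 4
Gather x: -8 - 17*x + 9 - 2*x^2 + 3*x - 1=-2*x^2 - 14*x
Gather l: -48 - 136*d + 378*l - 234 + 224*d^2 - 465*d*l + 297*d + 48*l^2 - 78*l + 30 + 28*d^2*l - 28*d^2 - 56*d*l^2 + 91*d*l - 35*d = 196*d^2 + 126*d + l^2*(48 - 56*d) + l*(28*d^2 - 374*d + 300) - 252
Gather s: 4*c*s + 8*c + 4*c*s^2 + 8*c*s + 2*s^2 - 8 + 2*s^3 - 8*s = 8*c + 2*s^3 + s^2*(4*c + 2) + s*(12*c - 8) - 8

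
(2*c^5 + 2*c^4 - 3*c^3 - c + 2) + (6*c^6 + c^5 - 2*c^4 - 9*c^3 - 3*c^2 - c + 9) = 6*c^6 + 3*c^5 - 12*c^3 - 3*c^2 - 2*c + 11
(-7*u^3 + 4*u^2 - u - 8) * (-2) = 14*u^3 - 8*u^2 + 2*u + 16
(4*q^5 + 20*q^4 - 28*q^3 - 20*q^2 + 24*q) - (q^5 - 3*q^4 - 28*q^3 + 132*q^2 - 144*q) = 3*q^5 + 23*q^4 - 152*q^2 + 168*q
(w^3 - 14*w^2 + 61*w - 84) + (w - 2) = w^3 - 14*w^2 + 62*w - 86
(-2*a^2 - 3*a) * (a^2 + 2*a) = -2*a^4 - 7*a^3 - 6*a^2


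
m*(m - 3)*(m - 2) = m^3 - 5*m^2 + 6*m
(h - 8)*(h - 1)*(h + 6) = h^3 - 3*h^2 - 46*h + 48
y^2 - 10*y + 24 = (y - 6)*(y - 4)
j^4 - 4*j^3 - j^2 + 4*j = j*(j - 4)*(j - 1)*(j + 1)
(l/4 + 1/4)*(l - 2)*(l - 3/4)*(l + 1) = l^4/4 - 3*l^3/16 - 3*l^2/4 + l/16 + 3/8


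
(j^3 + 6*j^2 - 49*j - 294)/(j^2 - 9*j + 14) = (j^2 + 13*j + 42)/(j - 2)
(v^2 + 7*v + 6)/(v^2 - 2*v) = (v^2 + 7*v + 6)/(v*(v - 2))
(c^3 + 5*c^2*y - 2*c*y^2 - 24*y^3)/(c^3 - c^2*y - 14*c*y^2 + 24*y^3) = (-c - 3*y)/(-c + 3*y)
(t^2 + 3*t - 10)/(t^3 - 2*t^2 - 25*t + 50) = 1/(t - 5)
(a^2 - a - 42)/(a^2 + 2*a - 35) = (a^2 - a - 42)/(a^2 + 2*a - 35)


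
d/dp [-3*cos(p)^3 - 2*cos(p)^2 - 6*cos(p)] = (9*cos(p)^2 + 4*cos(p) + 6)*sin(p)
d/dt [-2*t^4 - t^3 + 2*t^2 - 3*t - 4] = -8*t^3 - 3*t^2 + 4*t - 3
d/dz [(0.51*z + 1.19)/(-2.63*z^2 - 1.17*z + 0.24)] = (1.3413*z^2 + 6.2594*z + 1.5147)/(6.9169*z^4 + 6.1542*z^3 + 0.1065*z^2 - 0.5616*z + 0.0576)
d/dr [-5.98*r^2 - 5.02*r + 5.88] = -11.96*r - 5.02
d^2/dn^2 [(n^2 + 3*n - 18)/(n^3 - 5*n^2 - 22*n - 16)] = 2*(n^6 + 9*n^5 - 87*n^4 + 863*n^3 - 114*n^2 - 7524*n - 8072)/(n^9 - 15*n^8 + 9*n^7 + 487*n^6 + 282*n^5 - 6348*n^4 - 20440*n^3 - 27072*n^2 - 16896*n - 4096)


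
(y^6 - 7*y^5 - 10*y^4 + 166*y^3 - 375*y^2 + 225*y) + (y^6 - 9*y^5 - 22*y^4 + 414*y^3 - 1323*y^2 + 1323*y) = 2*y^6 - 16*y^5 - 32*y^4 + 580*y^3 - 1698*y^2 + 1548*y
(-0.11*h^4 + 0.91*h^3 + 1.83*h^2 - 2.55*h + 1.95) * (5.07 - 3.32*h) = 0.3652*h^5 - 3.5789*h^4 - 1.4619*h^3 + 17.7441*h^2 - 19.4025*h + 9.8865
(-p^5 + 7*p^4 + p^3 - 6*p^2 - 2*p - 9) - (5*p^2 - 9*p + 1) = -p^5 + 7*p^4 + p^3 - 11*p^2 + 7*p - 10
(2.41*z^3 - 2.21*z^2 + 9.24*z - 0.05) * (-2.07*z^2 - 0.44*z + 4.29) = -4.9887*z^5 + 3.5143*z^4 - 7.8155*z^3 - 13.443*z^2 + 39.6616*z - 0.2145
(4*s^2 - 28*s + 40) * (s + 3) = 4*s^3 - 16*s^2 - 44*s + 120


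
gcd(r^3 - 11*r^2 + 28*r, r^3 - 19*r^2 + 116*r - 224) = r^2 - 11*r + 28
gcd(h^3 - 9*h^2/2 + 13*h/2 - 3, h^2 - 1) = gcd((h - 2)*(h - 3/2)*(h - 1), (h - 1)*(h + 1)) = h - 1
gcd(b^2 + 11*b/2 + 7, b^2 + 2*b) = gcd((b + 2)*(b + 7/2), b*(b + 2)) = b + 2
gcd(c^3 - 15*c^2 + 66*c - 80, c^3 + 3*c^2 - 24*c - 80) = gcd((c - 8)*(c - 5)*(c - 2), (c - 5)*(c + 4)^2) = c - 5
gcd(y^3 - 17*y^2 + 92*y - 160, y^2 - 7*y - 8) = y - 8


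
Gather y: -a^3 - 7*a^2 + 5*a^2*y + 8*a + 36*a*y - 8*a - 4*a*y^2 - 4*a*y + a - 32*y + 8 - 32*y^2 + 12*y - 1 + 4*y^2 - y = -a^3 - 7*a^2 + a + y^2*(-4*a - 28) + y*(5*a^2 + 32*a - 21) + 7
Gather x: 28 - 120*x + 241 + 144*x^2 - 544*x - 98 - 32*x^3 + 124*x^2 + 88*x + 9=-32*x^3 + 268*x^2 - 576*x + 180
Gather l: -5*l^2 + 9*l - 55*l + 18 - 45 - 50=-5*l^2 - 46*l - 77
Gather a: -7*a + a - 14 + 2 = -6*a - 12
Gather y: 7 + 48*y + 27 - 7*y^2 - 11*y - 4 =-7*y^2 + 37*y + 30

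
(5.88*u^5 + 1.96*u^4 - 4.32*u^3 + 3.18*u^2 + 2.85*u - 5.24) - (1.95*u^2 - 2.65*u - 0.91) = 5.88*u^5 + 1.96*u^4 - 4.32*u^3 + 1.23*u^2 + 5.5*u - 4.33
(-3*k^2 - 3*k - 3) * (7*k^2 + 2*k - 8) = -21*k^4 - 27*k^3 - 3*k^2 + 18*k + 24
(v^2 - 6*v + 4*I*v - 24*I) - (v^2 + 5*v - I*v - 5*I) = -11*v + 5*I*v - 19*I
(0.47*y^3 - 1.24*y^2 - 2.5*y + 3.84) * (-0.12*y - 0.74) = -0.0564*y^4 - 0.199*y^3 + 1.2176*y^2 + 1.3892*y - 2.8416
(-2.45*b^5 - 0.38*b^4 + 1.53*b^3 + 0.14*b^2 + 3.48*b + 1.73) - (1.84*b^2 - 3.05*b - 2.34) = -2.45*b^5 - 0.38*b^4 + 1.53*b^3 - 1.7*b^2 + 6.53*b + 4.07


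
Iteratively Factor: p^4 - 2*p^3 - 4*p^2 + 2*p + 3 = (p - 3)*(p^3 + p^2 - p - 1) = (p - 3)*(p + 1)*(p^2 - 1) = (p - 3)*(p - 1)*(p + 1)*(p + 1)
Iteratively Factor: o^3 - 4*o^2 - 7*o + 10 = (o - 5)*(o^2 + o - 2) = (o - 5)*(o + 2)*(o - 1)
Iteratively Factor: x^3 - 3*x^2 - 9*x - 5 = (x + 1)*(x^2 - 4*x - 5) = (x + 1)^2*(x - 5)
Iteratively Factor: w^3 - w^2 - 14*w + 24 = (w - 3)*(w^2 + 2*w - 8) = (w - 3)*(w + 4)*(w - 2)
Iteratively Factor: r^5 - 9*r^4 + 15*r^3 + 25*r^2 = (r)*(r^4 - 9*r^3 + 15*r^2 + 25*r) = r*(r - 5)*(r^3 - 4*r^2 - 5*r) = r^2*(r - 5)*(r^2 - 4*r - 5) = r^2*(r - 5)^2*(r + 1)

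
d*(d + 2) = d^2 + 2*d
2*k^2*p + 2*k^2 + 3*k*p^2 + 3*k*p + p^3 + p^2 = (k + p)*(2*k + p)*(p + 1)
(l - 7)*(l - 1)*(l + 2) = l^3 - 6*l^2 - 9*l + 14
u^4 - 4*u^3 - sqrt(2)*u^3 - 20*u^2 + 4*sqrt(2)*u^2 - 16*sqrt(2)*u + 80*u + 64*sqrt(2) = (u - 4)*(u - 4*sqrt(2))*(u + sqrt(2))*(u + 2*sqrt(2))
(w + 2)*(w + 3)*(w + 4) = w^3 + 9*w^2 + 26*w + 24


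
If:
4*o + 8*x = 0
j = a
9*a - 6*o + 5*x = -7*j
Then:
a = -17*x/16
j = -17*x/16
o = -2*x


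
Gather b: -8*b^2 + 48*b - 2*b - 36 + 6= -8*b^2 + 46*b - 30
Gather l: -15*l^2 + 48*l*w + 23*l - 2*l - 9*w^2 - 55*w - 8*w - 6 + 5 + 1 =-15*l^2 + l*(48*w + 21) - 9*w^2 - 63*w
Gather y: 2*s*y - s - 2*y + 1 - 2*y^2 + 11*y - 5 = -s - 2*y^2 + y*(2*s + 9) - 4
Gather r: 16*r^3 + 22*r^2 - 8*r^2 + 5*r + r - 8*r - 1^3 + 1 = 16*r^3 + 14*r^2 - 2*r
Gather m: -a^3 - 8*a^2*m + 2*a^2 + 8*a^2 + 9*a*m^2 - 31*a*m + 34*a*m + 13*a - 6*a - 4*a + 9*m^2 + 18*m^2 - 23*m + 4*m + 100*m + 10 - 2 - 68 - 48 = -a^3 + 10*a^2 + 3*a + m^2*(9*a + 27) + m*(-8*a^2 + 3*a + 81) - 108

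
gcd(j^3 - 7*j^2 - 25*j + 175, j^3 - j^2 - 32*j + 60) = j - 5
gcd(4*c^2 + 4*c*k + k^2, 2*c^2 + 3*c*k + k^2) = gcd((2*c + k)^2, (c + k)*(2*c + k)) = 2*c + k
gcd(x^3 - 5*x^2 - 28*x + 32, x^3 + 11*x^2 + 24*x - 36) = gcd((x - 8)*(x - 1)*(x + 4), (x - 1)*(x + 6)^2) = x - 1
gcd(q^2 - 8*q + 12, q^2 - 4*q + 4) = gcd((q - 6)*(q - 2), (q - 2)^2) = q - 2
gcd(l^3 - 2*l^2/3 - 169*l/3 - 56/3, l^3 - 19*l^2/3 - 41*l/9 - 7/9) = l + 1/3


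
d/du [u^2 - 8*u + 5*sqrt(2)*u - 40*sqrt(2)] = 2*u - 8 + 5*sqrt(2)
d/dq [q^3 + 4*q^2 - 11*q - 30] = 3*q^2 + 8*q - 11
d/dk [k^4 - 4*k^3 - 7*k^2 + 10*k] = 4*k^3 - 12*k^2 - 14*k + 10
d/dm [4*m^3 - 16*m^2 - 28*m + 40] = 12*m^2 - 32*m - 28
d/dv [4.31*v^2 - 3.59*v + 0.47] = 8.62*v - 3.59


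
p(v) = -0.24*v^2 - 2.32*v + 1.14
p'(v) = -0.48*v - 2.32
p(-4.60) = 6.73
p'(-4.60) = -0.11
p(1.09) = -1.67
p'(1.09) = -2.84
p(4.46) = -13.98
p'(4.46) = -4.46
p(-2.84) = 5.79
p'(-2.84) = -0.96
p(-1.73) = 4.44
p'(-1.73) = -1.49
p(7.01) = -26.92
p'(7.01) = -5.68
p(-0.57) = 2.38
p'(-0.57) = -2.05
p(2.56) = -6.37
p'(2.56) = -3.55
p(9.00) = -39.18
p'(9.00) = -6.64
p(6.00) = -21.42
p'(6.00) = -5.20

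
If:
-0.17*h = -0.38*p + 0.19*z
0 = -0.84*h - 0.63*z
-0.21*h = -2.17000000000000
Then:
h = 10.33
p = -2.27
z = -13.78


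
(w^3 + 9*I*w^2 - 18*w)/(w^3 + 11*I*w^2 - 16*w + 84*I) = w*(w + 3*I)/(w^2 + 5*I*w + 14)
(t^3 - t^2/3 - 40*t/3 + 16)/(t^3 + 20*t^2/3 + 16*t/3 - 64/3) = (t - 3)/(t + 4)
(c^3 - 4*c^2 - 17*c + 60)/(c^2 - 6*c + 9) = (c^2 - c - 20)/(c - 3)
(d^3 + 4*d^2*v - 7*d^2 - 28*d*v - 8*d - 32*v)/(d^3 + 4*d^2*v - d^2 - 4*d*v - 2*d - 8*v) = (d - 8)/(d - 2)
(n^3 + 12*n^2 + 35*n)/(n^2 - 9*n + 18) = n*(n^2 + 12*n + 35)/(n^2 - 9*n + 18)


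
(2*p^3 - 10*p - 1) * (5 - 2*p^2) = -4*p^5 + 30*p^3 + 2*p^2 - 50*p - 5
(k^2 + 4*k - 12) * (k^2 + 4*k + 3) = k^4 + 8*k^3 + 7*k^2 - 36*k - 36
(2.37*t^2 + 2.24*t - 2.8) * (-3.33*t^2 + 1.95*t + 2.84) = -7.8921*t^4 - 2.8377*t^3 + 20.4228*t^2 + 0.9016*t - 7.952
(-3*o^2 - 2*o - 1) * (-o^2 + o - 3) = 3*o^4 - o^3 + 8*o^2 + 5*o + 3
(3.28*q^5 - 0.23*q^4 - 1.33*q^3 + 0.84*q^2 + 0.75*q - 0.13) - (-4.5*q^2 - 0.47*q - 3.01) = 3.28*q^5 - 0.23*q^4 - 1.33*q^3 + 5.34*q^2 + 1.22*q + 2.88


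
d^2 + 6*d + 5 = (d + 1)*(d + 5)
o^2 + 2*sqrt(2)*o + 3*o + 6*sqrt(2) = (o + 3)*(o + 2*sqrt(2))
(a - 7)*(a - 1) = a^2 - 8*a + 7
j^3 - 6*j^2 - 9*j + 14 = (j - 7)*(j - 1)*(j + 2)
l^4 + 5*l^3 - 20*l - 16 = (l - 2)*(l + 1)*(l + 2)*(l + 4)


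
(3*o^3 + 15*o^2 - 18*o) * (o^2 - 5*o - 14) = 3*o^5 - 135*o^3 - 120*o^2 + 252*o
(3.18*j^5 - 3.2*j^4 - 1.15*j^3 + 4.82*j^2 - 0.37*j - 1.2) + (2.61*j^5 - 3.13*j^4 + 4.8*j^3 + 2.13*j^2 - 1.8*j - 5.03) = 5.79*j^5 - 6.33*j^4 + 3.65*j^3 + 6.95*j^2 - 2.17*j - 6.23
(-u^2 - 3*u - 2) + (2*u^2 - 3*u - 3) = u^2 - 6*u - 5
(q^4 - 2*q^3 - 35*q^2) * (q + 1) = q^5 - q^4 - 37*q^3 - 35*q^2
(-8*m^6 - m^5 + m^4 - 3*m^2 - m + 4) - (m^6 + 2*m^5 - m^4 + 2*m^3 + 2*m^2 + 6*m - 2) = -9*m^6 - 3*m^5 + 2*m^4 - 2*m^3 - 5*m^2 - 7*m + 6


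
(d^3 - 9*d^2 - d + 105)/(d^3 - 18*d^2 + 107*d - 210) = (d + 3)/(d - 6)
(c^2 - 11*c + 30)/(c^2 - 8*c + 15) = (c - 6)/(c - 3)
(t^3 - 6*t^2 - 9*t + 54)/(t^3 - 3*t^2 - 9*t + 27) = (t - 6)/(t - 3)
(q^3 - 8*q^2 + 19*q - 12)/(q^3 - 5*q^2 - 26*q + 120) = (q^2 - 4*q + 3)/(q^2 - q - 30)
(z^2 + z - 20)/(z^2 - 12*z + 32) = (z + 5)/(z - 8)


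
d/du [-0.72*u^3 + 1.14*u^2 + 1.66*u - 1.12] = -2.16*u^2 + 2.28*u + 1.66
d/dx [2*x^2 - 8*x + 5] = 4*x - 8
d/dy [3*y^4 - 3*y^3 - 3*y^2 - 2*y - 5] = 12*y^3 - 9*y^2 - 6*y - 2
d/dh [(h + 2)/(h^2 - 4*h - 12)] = -1/(h^2 - 12*h + 36)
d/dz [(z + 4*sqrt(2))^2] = 2*z + 8*sqrt(2)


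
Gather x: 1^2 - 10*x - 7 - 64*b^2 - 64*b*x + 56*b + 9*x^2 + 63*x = -64*b^2 + 56*b + 9*x^2 + x*(53 - 64*b) - 6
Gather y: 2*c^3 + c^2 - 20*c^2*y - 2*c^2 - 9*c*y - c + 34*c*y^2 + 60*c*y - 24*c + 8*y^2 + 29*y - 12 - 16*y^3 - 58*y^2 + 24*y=2*c^3 - c^2 - 25*c - 16*y^3 + y^2*(34*c - 50) + y*(-20*c^2 + 51*c + 53) - 12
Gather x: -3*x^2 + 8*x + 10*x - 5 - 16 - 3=-3*x^2 + 18*x - 24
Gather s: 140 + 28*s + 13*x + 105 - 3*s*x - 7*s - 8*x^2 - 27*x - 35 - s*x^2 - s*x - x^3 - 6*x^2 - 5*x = s*(-x^2 - 4*x + 21) - x^3 - 14*x^2 - 19*x + 210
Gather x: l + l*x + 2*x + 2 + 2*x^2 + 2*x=l + 2*x^2 + x*(l + 4) + 2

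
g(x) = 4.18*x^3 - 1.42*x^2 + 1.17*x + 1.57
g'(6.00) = 435.57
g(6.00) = 860.35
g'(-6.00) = 469.65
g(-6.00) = -959.45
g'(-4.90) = 316.17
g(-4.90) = -530.03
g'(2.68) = 83.63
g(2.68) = 74.97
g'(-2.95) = 118.68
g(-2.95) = -121.55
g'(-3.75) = 188.16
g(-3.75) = -243.22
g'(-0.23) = 2.49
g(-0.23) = 1.17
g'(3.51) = 145.70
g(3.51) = 168.94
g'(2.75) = 88.19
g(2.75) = 80.98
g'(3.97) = 187.54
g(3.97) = 245.38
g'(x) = 12.54*x^2 - 2.84*x + 1.17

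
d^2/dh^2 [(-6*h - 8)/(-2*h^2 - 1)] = 8*(6*h^3 + 24*h^2 - 9*h - 4)/(8*h^6 + 12*h^4 + 6*h^2 + 1)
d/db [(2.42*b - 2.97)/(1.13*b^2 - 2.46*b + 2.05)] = (-2.7346*b^2 + 6.7122*b - 2.3452)/(1.2769*b^4 - 5.5596*b^3 + 10.6846*b^2 - 10.086*b + 4.2025)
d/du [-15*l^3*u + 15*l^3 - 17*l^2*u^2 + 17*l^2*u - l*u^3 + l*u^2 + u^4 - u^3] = -15*l^3 - 34*l^2*u + 17*l^2 - 3*l*u^2 + 2*l*u + 4*u^3 - 3*u^2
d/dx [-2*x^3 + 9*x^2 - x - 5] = -6*x^2 + 18*x - 1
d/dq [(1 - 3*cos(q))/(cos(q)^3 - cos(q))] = (-6*cos(q)^3 + 3*cos(q)^2 - 1)/(sin(q)^3*cos(q)^2)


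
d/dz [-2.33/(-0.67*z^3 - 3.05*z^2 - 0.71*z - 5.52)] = (-4.6833*z^2 - 14.213*z - 1.6543)/(0.67*z^3 + 3.05*z^2 + 0.71*z + 5.52)^2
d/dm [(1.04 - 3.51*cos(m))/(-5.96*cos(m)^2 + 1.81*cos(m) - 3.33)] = (20.9196*cos(m)^2 - 12.3968*cos(m) - 9.8059)*sin(m)/(35.5216*cos(m)^4 - 21.5752*cos(m)^3 + 42.9697*cos(m)^2 - 12.0546*cos(m) + 11.0889)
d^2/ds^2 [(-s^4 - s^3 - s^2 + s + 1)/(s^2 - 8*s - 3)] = 2*(-s^6 + 24*s^5 - 183*s^4 - 266*s^3 - 132*s^2 - 42*s + 34)/(s^6 - 24*s^5 + 183*s^4 - 368*s^3 - 549*s^2 - 216*s - 27)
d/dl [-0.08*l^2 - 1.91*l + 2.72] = -0.16*l - 1.91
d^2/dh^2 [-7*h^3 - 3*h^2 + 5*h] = -42*h - 6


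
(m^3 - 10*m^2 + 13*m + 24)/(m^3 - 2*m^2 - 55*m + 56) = (m^2 - 2*m - 3)/(m^2 + 6*m - 7)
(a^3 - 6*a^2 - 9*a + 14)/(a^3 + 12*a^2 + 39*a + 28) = (a^3 - 6*a^2 - 9*a + 14)/(a^3 + 12*a^2 + 39*a + 28)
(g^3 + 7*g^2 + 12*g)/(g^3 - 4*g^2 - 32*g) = (g + 3)/(g - 8)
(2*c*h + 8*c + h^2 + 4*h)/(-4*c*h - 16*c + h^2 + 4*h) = (-2*c - h)/(4*c - h)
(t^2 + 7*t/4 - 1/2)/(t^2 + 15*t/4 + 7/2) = (4*t - 1)/(4*t + 7)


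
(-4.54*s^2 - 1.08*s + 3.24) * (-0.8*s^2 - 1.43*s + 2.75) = 3.632*s^4 + 7.3562*s^3 - 13.5326*s^2 - 7.6032*s + 8.91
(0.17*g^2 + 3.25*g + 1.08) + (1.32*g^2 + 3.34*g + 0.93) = 1.49*g^2 + 6.59*g + 2.01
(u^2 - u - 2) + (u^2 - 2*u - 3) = 2*u^2 - 3*u - 5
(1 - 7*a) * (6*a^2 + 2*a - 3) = -42*a^3 - 8*a^2 + 23*a - 3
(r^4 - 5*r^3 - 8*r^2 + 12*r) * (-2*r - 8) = -2*r^5 + 2*r^4 + 56*r^3 + 40*r^2 - 96*r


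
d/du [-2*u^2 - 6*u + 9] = -4*u - 6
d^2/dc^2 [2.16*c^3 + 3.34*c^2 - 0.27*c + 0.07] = 12.96*c + 6.68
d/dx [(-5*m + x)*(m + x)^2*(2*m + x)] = -23*m^3 - 30*m^2*x - 3*m*x^2 + 4*x^3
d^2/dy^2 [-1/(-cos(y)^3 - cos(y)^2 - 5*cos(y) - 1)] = ((23*cos(y) + 8*cos(2*y) + 9*cos(3*y))*(cos(y)^3 + cos(y)^2 + 5*cos(y) + 1)/4 + 2*(3*cos(y)^2 + 2*cos(y) + 5)^2*sin(y)^2)/(cos(y)^3 + cos(y)^2 + 5*cos(y) + 1)^3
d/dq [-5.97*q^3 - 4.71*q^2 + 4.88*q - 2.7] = -17.91*q^2 - 9.42*q + 4.88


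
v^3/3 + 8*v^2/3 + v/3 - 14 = (v/3 + 1)*(v - 2)*(v + 7)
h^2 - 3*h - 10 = (h - 5)*(h + 2)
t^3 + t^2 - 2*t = t*(t - 1)*(t + 2)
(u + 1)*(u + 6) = u^2 + 7*u + 6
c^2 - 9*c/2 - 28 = (c - 8)*(c + 7/2)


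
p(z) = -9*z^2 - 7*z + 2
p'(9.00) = -169.00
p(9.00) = -790.00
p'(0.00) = -7.00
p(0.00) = 2.00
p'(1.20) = -28.60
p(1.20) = -19.36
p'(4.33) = -84.94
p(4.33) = -197.05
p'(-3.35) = 53.30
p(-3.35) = -75.55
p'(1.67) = -37.06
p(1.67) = -34.79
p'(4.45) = -87.10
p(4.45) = -207.37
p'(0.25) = -11.50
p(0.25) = -0.31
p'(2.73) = -56.14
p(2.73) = -84.19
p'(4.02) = -79.36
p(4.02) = -171.58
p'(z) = -18*z - 7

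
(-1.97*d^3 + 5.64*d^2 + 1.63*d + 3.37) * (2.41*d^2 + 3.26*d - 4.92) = -4.7477*d^5 + 7.1702*d^4 + 32.0071*d^3 - 14.3133*d^2 + 2.9666*d - 16.5804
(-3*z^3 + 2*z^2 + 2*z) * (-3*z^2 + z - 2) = 9*z^5 - 9*z^4 + 2*z^3 - 2*z^2 - 4*z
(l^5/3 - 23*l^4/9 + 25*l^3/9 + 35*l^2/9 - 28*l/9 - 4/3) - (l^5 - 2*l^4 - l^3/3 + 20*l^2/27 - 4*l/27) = -2*l^5/3 - 5*l^4/9 + 28*l^3/9 + 85*l^2/27 - 80*l/27 - 4/3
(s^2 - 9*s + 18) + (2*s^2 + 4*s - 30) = 3*s^2 - 5*s - 12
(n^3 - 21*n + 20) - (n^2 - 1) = n^3 - n^2 - 21*n + 21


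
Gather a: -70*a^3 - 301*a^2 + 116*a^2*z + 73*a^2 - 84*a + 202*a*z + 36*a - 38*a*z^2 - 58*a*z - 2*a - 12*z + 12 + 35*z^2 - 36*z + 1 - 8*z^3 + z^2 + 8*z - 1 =-70*a^3 + a^2*(116*z - 228) + a*(-38*z^2 + 144*z - 50) - 8*z^3 + 36*z^2 - 40*z + 12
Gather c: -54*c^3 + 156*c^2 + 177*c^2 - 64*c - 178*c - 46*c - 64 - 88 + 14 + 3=-54*c^3 + 333*c^2 - 288*c - 135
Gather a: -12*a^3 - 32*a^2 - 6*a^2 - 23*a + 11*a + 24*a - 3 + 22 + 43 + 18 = -12*a^3 - 38*a^2 + 12*a + 80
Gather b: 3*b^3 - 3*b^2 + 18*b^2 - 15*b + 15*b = 3*b^3 + 15*b^2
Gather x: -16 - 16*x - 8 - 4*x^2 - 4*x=-4*x^2 - 20*x - 24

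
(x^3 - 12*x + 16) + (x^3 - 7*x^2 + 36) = 2*x^3 - 7*x^2 - 12*x + 52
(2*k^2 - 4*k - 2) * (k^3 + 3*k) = 2*k^5 - 4*k^4 + 4*k^3 - 12*k^2 - 6*k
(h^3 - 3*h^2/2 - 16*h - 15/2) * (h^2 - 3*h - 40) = h^5 - 9*h^4/2 - 103*h^3/2 + 201*h^2/2 + 1325*h/2 + 300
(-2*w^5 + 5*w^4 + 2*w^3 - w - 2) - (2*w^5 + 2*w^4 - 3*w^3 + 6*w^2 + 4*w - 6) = -4*w^5 + 3*w^4 + 5*w^3 - 6*w^2 - 5*w + 4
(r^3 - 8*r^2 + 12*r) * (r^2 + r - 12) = r^5 - 7*r^4 - 8*r^3 + 108*r^2 - 144*r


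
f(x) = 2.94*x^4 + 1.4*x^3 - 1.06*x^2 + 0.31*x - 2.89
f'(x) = 11.76*x^3 + 4.2*x^2 - 2.12*x + 0.31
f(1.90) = 41.79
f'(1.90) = 92.11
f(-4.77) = 1341.59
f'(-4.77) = -1170.34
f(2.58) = 145.16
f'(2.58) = 224.76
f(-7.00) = 6521.74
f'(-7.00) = -3812.73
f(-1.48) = 3.90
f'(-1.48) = -25.48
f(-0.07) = -2.92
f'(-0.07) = 0.47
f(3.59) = 537.68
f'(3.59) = 590.94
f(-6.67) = 5351.48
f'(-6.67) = -3288.37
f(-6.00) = 3464.93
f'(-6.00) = -2375.93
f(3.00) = 264.44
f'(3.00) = 349.27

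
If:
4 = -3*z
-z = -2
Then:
No Solution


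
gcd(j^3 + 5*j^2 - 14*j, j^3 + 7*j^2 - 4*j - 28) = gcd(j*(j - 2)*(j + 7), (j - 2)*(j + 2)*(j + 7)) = j^2 + 5*j - 14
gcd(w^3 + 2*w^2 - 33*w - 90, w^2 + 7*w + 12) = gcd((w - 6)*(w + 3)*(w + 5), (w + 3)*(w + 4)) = w + 3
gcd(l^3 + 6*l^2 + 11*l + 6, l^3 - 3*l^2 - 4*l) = l + 1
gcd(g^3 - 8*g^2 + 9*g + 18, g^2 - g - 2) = g + 1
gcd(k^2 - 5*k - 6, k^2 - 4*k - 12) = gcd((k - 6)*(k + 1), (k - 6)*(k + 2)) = k - 6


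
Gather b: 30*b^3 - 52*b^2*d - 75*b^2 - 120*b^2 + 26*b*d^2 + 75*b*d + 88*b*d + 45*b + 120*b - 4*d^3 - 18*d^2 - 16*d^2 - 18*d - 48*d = 30*b^3 + b^2*(-52*d - 195) + b*(26*d^2 + 163*d + 165) - 4*d^3 - 34*d^2 - 66*d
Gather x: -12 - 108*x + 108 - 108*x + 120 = 216 - 216*x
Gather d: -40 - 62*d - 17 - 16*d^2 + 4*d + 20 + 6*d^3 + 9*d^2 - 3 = 6*d^3 - 7*d^2 - 58*d - 40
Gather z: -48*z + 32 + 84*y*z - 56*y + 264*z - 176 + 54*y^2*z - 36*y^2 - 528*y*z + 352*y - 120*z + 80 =-36*y^2 + 296*y + z*(54*y^2 - 444*y + 96) - 64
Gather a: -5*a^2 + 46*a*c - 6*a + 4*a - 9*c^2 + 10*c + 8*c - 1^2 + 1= -5*a^2 + a*(46*c - 2) - 9*c^2 + 18*c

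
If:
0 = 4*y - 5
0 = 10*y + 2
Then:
No Solution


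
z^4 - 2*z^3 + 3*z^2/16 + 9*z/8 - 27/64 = (z - 3/2)*(z - 3/4)*(z - 1/2)*(z + 3/4)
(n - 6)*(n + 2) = n^2 - 4*n - 12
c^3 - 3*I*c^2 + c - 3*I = (c - 3*I)*(c - I)*(c + I)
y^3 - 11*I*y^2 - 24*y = y*(y - 8*I)*(y - 3*I)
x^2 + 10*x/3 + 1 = (x + 1/3)*(x + 3)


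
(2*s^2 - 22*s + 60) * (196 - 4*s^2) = -8*s^4 + 88*s^3 + 152*s^2 - 4312*s + 11760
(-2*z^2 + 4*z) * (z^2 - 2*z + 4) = -2*z^4 + 8*z^3 - 16*z^2 + 16*z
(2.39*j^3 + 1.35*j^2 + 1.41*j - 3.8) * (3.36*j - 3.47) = 8.0304*j^4 - 3.7573*j^3 + 0.0530999999999988*j^2 - 17.6607*j + 13.186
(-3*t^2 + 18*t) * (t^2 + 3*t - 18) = -3*t^4 + 9*t^3 + 108*t^2 - 324*t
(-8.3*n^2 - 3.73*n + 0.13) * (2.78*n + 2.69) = -23.074*n^3 - 32.6964*n^2 - 9.6723*n + 0.3497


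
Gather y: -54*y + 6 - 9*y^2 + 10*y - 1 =-9*y^2 - 44*y + 5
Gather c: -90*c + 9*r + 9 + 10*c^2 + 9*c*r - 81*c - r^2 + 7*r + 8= 10*c^2 + c*(9*r - 171) - r^2 + 16*r + 17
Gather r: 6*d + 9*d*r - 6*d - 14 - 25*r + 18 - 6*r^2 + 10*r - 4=-6*r^2 + r*(9*d - 15)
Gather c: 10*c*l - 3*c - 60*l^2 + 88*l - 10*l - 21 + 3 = c*(10*l - 3) - 60*l^2 + 78*l - 18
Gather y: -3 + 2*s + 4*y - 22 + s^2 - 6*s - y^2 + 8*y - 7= s^2 - 4*s - y^2 + 12*y - 32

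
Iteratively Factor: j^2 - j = (j - 1)*(j)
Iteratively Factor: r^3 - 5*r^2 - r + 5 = (r - 1)*(r^2 - 4*r - 5) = (r - 1)*(r + 1)*(r - 5)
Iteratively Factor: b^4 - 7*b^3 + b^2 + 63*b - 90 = (b + 3)*(b^3 - 10*b^2 + 31*b - 30) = (b - 3)*(b + 3)*(b^2 - 7*b + 10) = (b - 5)*(b - 3)*(b + 3)*(b - 2)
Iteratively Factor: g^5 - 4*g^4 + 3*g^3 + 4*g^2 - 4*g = (g)*(g^4 - 4*g^3 + 3*g^2 + 4*g - 4) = g*(g - 2)*(g^3 - 2*g^2 - g + 2) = g*(g - 2)*(g + 1)*(g^2 - 3*g + 2) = g*(g - 2)^2*(g + 1)*(g - 1)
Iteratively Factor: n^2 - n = (n)*(n - 1)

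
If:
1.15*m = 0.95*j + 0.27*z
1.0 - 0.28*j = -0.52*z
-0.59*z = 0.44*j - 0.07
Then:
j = 1.59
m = 1.06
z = -1.07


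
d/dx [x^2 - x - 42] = 2*x - 1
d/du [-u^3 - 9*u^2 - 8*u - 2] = -3*u^2 - 18*u - 8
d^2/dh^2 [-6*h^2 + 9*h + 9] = -12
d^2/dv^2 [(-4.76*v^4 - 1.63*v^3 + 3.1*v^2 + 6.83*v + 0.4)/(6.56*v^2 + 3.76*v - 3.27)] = (-409.679872*v^6 - 704.449535999999*v^5 + 208.876416*v^4 + 1255.2952*v^3 + 11.7415679999999*v^2 + 833.691054*v + 262.719452)/(282.300416*v^6 + 485.419008*v^5 - 143.931648*v^4 - 430.781696*v^3 + 71.746416*v^2 + 120.615912*v - 34.965783)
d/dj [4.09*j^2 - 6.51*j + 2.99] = 8.18*j - 6.51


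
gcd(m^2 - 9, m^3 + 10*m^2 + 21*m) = m + 3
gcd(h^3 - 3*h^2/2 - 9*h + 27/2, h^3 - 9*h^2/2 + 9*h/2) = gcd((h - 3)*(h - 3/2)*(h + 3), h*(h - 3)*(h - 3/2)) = h^2 - 9*h/2 + 9/2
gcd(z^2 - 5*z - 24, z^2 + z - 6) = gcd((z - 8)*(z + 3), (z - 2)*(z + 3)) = z + 3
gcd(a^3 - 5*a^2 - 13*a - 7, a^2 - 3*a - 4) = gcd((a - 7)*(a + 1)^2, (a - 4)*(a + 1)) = a + 1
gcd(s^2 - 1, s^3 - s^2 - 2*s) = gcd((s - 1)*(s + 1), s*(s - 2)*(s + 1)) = s + 1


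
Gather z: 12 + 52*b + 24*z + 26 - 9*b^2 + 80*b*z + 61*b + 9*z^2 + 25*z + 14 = -9*b^2 + 113*b + 9*z^2 + z*(80*b + 49) + 52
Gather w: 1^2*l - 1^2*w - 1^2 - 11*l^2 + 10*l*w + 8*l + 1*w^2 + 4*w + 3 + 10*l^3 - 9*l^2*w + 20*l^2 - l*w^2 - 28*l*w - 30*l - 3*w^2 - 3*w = 10*l^3 + 9*l^2 - 21*l + w^2*(-l - 2) + w*(-9*l^2 - 18*l) + 2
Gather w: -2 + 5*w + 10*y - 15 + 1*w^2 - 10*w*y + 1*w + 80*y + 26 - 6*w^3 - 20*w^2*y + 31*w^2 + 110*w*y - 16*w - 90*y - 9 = -6*w^3 + w^2*(32 - 20*y) + w*(100*y - 10)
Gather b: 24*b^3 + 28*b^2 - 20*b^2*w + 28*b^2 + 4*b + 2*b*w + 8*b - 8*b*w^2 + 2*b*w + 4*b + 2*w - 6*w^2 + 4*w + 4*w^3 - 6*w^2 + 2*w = 24*b^3 + b^2*(56 - 20*w) + b*(-8*w^2 + 4*w + 16) + 4*w^3 - 12*w^2 + 8*w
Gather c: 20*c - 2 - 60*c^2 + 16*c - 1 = -60*c^2 + 36*c - 3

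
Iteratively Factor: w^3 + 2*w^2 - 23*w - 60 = (w + 4)*(w^2 - 2*w - 15) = (w - 5)*(w + 4)*(w + 3)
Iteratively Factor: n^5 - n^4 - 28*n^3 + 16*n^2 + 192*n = (n - 4)*(n^4 + 3*n^3 - 16*n^2 - 48*n) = (n - 4)^2*(n^3 + 7*n^2 + 12*n) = (n - 4)^2*(n + 4)*(n^2 + 3*n) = n*(n - 4)^2*(n + 4)*(n + 3)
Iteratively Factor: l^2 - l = (l - 1)*(l)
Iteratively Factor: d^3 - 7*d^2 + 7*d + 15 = (d + 1)*(d^2 - 8*d + 15) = (d - 3)*(d + 1)*(d - 5)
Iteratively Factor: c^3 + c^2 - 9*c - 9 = (c + 1)*(c^2 - 9) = (c - 3)*(c + 1)*(c + 3)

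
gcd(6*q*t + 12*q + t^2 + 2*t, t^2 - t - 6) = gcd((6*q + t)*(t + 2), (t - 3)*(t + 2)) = t + 2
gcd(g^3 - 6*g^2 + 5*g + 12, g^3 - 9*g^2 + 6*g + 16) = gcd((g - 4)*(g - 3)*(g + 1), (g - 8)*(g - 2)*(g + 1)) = g + 1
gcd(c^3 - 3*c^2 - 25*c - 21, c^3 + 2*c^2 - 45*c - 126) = c^2 - 4*c - 21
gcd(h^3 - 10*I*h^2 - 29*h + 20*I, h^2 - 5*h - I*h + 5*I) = h - I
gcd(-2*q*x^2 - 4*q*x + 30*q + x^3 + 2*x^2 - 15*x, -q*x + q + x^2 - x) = 1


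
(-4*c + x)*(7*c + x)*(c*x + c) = -28*c^3*x - 28*c^3 + 3*c^2*x^2 + 3*c^2*x + c*x^3 + c*x^2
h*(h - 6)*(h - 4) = h^3 - 10*h^2 + 24*h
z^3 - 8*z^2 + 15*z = z*(z - 5)*(z - 3)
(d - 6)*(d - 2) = d^2 - 8*d + 12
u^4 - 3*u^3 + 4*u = u*(u - 2)^2*(u + 1)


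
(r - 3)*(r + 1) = r^2 - 2*r - 3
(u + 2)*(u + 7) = u^2 + 9*u + 14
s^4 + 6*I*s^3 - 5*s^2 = s^2*(s + I)*(s + 5*I)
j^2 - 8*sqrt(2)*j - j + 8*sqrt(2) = (j - 1)*(j - 8*sqrt(2))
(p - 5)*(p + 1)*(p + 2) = p^3 - 2*p^2 - 13*p - 10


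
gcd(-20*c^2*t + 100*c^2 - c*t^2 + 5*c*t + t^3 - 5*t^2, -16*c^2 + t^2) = 4*c + t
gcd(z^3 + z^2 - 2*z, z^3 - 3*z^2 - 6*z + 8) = z^2 + z - 2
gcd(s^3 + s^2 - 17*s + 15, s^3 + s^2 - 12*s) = s - 3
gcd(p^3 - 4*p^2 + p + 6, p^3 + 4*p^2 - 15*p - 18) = p^2 - 2*p - 3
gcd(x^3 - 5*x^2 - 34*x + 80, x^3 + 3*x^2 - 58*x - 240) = x^2 - 3*x - 40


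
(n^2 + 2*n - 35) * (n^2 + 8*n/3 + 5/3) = n^4 + 14*n^3/3 - 28*n^2 - 90*n - 175/3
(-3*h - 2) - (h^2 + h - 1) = -h^2 - 4*h - 1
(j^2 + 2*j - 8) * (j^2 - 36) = j^4 + 2*j^3 - 44*j^2 - 72*j + 288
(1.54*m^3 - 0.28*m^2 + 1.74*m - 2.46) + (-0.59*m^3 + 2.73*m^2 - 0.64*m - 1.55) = 0.95*m^3 + 2.45*m^2 + 1.1*m - 4.01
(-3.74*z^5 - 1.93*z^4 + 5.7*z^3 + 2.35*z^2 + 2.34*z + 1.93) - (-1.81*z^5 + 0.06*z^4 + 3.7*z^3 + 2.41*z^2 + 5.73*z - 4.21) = -1.93*z^5 - 1.99*z^4 + 2.0*z^3 - 0.0600000000000001*z^2 - 3.39*z + 6.14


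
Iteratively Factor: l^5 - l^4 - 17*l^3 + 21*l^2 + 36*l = (l + 1)*(l^4 - 2*l^3 - 15*l^2 + 36*l) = (l - 3)*(l + 1)*(l^3 + l^2 - 12*l) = (l - 3)*(l + 1)*(l + 4)*(l^2 - 3*l) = (l - 3)^2*(l + 1)*(l + 4)*(l)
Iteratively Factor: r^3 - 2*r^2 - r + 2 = (r + 1)*(r^2 - 3*r + 2) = (r - 2)*(r + 1)*(r - 1)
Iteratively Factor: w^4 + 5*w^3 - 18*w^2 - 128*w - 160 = (w + 4)*(w^3 + w^2 - 22*w - 40) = (w + 4)^2*(w^2 - 3*w - 10) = (w - 5)*(w + 4)^2*(w + 2)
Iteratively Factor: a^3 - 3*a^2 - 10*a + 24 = (a + 3)*(a^2 - 6*a + 8) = (a - 2)*(a + 3)*(a - 4)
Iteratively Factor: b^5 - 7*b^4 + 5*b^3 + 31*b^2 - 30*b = (b)*(b^4 - 7*b^3 + 5*b^2 + 31*b - 30) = b*(b + 2)*(b^3 - 9*b^2 + 23*b - 15) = b*(b - 3)*(b + 2)*(b^2 - 6*b + 5) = b*(b - 5)*(b - 3)*(b + 2)*(b - 1)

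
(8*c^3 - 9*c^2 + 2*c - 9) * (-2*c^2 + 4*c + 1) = -16*c^5 + 50*c^4 - 32*c^3 + 17*c^2 - 34*c - 9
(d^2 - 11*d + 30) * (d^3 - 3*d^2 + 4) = d^5 - 14*d^4 + 63*d^3 - 86*d^2 - 44*d + 120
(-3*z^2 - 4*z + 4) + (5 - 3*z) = -3*z^2 - 7*z + 9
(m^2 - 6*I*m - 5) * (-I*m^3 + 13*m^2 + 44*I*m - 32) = -I*m^5 + 7*m^4 - 29*I*m^3 + 167*m^2 - 28*I*m + 160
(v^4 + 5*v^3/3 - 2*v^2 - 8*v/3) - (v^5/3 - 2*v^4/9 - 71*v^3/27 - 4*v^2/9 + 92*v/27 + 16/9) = -v^5/3 + 11*v^4/9 + 116*v^3/27 - 14*v^2/9 - 164*v/27 - 16/9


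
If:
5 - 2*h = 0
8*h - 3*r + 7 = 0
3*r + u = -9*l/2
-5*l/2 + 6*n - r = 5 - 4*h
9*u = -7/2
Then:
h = 5/2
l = -479/81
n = -1747/972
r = 9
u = -7/18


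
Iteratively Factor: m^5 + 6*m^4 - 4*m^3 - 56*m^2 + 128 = (m - 2)*(m^4 + 8*m^3 + 12*m^2 - 32*m - 64) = (m - 2)^2*(m^3 + 10*m^2 + 32*m + 32) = (m - 2)^2*(m + 4)*(m^2 + 6*m + 8) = (m - 2)^2*(m + 4)^2*(m + 2)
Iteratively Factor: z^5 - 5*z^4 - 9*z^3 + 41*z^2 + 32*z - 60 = (z - 3)*(z^4 - 2*z^3 - 15*z^2 - 4*z + 20) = (z - 3)*(z + 2)*(z^3 - 4*z^2 - 7*z + 10) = (z - 3)*(z - 1)*(z + 2)*(z^2 - 3*z - 10) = (z - 3)*(z - 1)*(z + 2)^2*(z - 5)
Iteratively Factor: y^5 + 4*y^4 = (y)*(y^4 + 4*y^3) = y^2*(y^3 + 4*y^2) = y^3*(y^2 + 4*y) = y^4*(y + 4)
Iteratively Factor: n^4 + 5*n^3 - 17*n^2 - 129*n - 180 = (n - 5)*(n^3 + 10*n^2 + 33*n + 36) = (n - 5)*(n + 4)*(n^2 + 6*n + 9) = (n - 5)*(n + 3)*(n + 4)*(n + 3)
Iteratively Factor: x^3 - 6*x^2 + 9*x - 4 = (x - 1)*(x^2 - 5*x + 4) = (x - 1)^2*(x - 4)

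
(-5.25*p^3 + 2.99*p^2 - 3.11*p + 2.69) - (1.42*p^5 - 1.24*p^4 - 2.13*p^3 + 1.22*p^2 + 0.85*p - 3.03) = -1.42*p^5 + 1.24*p^4 - 3.12*p^3 + 1.77*p^2 - 3.96*p + 5.72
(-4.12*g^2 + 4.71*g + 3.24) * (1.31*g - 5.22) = -5.3972*g^3 + 27.6765*g^2 - 20.3418*g - 16.9128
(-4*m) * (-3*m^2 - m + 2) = 12*m^3 + 4*m^2 - 8*m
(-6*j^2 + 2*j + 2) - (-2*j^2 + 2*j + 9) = -4*j^2 - 7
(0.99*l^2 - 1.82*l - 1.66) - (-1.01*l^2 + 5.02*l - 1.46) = 2.0*l^2 - 6.84*l - 0.2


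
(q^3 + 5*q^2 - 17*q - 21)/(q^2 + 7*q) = q - 2 - 3/q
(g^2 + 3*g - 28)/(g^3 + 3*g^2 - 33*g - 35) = (g - 4)/(g^2 - 4*g - 5)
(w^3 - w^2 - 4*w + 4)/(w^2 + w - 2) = w - 2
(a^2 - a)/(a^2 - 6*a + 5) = a/(a - 5)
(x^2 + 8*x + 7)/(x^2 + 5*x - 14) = (x + 1)/(x - 2)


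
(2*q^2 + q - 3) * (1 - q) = -2*q^3 + q^2 + 4*q - 3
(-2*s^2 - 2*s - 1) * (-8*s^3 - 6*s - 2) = 16*s^5 + 16*s^4 + 20*s^3 + 16*s^2 + 10*s + 2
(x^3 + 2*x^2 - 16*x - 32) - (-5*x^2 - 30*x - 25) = x^3 + 7*x^2 + 14*x - 7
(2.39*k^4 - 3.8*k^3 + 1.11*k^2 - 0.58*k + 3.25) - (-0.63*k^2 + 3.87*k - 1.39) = 2.39*k^4 - 3.8*k^3 + 1.74*k^2 - 4.45*k + 4.64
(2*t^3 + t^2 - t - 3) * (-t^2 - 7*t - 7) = -2*t^5 - 15*t^4 - 20*t^3 + 3*t^2 + 28*t + 21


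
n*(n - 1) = n^2 - n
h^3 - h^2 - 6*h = h*(h - 3)*(h + 2)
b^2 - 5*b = b*(b - 5)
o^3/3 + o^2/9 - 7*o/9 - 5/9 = (o/3 + 1/3)*(o - 5/3)*(o + 1)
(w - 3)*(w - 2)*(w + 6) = w^3 + w^2 - 24*w + 36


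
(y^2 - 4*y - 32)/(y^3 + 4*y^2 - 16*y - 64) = (y - 8)/(y^2 - 16)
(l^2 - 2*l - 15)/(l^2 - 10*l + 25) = (l + 3)/(l - 5)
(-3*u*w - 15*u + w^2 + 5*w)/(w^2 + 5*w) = (-3*u + w)/w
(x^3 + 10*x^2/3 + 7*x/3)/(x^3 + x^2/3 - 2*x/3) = (3*x + 7)/(3*x - 2)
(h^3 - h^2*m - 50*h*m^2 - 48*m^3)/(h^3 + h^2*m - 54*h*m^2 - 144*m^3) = (h + m)/(h + 3*m)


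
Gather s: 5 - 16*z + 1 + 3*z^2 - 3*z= 3*z^2 - 19*z + 6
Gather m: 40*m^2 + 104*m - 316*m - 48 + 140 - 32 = 40*m^2 - 212*m + 60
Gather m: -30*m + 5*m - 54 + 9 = -25*m - 45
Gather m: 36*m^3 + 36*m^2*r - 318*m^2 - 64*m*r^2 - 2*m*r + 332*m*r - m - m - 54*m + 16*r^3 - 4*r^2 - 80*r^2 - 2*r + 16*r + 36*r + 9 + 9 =36*m^3 + m^2*(36*r - 318) + m*(-64*r^2 + 330*r - 56) + 16*r^3 - 84*r^2 + 50*r + 18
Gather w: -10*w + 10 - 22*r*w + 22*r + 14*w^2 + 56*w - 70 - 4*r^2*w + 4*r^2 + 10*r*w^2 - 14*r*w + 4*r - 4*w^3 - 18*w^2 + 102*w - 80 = 4*r^2 + 26*r - 4*w^3 + w^2*(10*r - 4) + w*(-4*r^2 - 36*r + 148) - 140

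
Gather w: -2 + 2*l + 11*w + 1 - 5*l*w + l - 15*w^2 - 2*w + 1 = 3*l - 15*w^2 + w*(9 - 5*l)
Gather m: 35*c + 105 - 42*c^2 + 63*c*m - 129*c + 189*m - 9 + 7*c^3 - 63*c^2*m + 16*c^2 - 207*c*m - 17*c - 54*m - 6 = 7*c^3 - 26*c^2 - 111*c + m*(-63*c^2 - 144*c + 135) + 90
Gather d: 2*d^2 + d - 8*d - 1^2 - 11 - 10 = 2*d^2 - 7*d - 22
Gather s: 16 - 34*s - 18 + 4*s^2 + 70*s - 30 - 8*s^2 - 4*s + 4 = -4*s^2 + 32*s - 28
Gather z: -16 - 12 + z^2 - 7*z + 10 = z^2 - 7*z - 18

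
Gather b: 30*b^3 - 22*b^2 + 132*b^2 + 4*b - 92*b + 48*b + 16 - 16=30*b^3 + 110*b^2 - 40*b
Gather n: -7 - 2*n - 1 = -2*n - 8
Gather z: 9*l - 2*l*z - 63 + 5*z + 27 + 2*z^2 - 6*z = 9*l + 2*z^2 + z*(-2*l - 1) - 36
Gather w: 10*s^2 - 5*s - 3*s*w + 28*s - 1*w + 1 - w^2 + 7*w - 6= 10*s^2 + 23*s - w^2 + w*(6 - 3*s) - 5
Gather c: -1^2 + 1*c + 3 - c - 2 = 0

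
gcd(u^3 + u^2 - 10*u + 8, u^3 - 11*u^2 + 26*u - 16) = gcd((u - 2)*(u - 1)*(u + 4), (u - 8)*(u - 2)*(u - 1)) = u^2 - 3*u + 2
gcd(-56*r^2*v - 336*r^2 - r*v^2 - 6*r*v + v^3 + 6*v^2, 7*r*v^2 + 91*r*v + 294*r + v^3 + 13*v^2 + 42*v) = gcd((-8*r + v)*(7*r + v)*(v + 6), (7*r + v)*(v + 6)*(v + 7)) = 7*r*v + 42*r + v^2 + 6*v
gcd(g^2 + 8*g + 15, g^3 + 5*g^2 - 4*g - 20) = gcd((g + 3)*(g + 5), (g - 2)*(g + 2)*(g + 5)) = g + 5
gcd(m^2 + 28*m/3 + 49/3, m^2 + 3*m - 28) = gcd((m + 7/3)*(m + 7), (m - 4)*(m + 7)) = m + 7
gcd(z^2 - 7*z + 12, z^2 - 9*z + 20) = z - 4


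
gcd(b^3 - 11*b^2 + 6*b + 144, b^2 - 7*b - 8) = b - 8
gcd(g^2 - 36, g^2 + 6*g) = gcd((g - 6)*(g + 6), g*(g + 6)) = g + 6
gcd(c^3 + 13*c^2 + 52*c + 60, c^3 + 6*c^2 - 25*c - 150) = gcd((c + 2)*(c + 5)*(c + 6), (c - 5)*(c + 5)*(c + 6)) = c^2 + 11*c + 30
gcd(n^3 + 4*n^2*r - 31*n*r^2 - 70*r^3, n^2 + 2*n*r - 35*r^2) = -n^2 - 2*n*r + 35*r^2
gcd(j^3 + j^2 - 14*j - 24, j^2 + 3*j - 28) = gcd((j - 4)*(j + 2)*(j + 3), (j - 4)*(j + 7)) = j - 4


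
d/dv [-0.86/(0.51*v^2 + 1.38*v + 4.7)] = (0.8772*v + 1.1868)/(0.51*v^2 + 1.38*v + 4.7)^2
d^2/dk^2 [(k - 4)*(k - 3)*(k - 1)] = 6*k - 16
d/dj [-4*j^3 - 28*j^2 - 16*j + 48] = -12*j^2 - 56*j - 16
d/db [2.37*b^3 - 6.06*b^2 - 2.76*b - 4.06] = 7.11*b^2 - 12.12*b - 2.76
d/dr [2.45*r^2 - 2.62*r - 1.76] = 4.9*r - 2.62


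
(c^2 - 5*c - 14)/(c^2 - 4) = (c - 7)/(c - 2)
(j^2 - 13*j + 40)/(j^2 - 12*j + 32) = (j - 5)/(j - 4)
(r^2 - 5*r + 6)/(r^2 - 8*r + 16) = (r^2 - 5*r + 6)/(r^2 - 8*r + 16)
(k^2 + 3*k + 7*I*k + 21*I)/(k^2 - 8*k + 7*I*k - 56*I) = (k + 3)/(k - 8)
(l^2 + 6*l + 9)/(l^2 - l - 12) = (l + 3)/(l - 4)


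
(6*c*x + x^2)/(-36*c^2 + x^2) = x/(-6*c + x)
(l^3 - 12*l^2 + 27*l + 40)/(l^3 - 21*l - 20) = (l - 8)/(l + 4)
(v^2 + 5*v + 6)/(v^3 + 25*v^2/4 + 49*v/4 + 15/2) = 4/(4*v + 5)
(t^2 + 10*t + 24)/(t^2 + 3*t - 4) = (t + 6)/(t - 1)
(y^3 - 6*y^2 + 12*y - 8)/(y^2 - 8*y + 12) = (y^2 - 4*y + 4)/(y - 6)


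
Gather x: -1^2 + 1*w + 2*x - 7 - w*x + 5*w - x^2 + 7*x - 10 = 6*w - x^2 + x*(9 - w) - 18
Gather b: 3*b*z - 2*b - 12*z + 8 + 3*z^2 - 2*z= b*(3*z - 2) + 3*z^2 - 14*z + 8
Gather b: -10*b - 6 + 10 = 4 - 10*b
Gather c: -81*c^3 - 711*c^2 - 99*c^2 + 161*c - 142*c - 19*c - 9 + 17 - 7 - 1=-81*c^3 - 810*c^2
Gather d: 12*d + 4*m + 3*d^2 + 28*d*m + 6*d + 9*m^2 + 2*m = 3*d^2 + d*(28*m + 18) + 9*m^2 + 6*m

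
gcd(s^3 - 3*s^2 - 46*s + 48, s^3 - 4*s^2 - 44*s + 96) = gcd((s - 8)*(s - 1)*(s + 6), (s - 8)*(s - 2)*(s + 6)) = s^2 - 2*s - 48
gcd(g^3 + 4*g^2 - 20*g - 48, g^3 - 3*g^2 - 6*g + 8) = g^2 - 2*g - 8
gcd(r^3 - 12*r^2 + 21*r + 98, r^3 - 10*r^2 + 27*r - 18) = 1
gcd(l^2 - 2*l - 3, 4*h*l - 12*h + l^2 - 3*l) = l - 3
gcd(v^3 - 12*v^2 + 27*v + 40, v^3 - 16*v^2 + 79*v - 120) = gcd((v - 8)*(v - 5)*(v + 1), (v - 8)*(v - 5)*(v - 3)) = v^2 - 13*v + 40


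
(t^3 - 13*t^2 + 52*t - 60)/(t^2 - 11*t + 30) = t - 2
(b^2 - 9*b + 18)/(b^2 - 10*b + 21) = (b - 6)/(b - 7)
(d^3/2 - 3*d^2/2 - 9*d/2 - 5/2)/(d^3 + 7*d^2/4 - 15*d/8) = 4*(d^3 - 3*d^2 - 9*d - 5)/(d*(8*d^2 + 14*d - 15))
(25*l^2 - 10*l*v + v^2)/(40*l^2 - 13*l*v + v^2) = (-5*l + v)/(-8*l + v)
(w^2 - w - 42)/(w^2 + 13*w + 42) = (w - 7)/(w + 7)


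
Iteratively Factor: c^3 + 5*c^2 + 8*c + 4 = (c + 2)*(c^2 + 3*c + 2) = (c + 1)*(c + 2)*(c + 2)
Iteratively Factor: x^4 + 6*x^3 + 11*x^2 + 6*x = (x)*(x^3 + 6*x^2 + 11*x + 6) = x*(x + 1)*(x^2 + 5*x + 6) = x*(x + 1)*(x + 2)*(x + 3)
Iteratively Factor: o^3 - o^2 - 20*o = (o)*(o^2 - o - 20) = o*(o + 4)*(o - 5)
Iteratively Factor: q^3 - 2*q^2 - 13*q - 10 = (q - 5)*(q^2 + 3*q + 2) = (q - 5)*(q + 1)*(q + 2)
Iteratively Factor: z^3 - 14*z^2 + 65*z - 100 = (z - 5)*(z^2 - 9*z + 20) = (z - 5)*(z - 4)*(z - 5)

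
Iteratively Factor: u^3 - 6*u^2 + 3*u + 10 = (u + 1)*(u^2 - 7*u + 10) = (u - 2)*(u + 1)*(u - 5)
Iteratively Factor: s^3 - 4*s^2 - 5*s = (s - 5)*(s^2 + s) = (s - 5)*(s + 1)*(s)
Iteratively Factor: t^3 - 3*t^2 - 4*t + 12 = (t - 2)*(t^2 - t - 6) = (t - 2)*(t + 2)*(t - 3)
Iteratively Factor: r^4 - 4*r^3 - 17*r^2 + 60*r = (r - 5)*(r^3 + r^2 - 12*r) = (r - 5)*(r - 3)*(r^2 + 4*r) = r*(r - 5)*(r - 3)*(r + 4)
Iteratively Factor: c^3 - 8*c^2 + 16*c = (c)*(c^2 - 8*c + 16) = c*(c - 4)*(c - 4)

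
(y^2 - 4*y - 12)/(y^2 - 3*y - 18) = (y + 2)/(y + 3)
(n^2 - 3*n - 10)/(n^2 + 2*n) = (n - 5)/n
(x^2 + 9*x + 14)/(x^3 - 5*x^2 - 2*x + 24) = (x + 7)/(x^2 - 7*x + 12)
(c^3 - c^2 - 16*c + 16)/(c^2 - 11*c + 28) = (c^2 + 3*c - 4)/(c - 7)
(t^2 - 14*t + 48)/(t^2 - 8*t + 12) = (t - 8)/(t - 2)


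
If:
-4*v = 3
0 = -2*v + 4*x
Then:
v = -3/4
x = -3/8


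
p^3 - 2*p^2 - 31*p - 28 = (p - 7)*(p + 1)*(p + 4)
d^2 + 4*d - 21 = (d - 3)*(d + 7)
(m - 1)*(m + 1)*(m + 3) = m^3 + 3*m^2 - m - 3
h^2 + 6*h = h*(h + 6)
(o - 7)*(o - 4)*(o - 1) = o^3 - 12*o^2 + 39*o - 28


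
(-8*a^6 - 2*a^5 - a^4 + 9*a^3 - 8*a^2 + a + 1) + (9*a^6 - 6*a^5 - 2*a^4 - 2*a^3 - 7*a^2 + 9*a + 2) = a^6 - 8*a^5 - 3*a^4 + 7*a^3 - 15*a^2 + 10*a + 3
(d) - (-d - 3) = 2*d + 3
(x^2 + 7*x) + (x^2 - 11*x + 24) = 2*x^2 - 4*x + 24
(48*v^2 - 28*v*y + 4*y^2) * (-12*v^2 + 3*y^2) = -576*v^4 + 336*v^3*y + 96*v^2*y^2 - 84*v*y^3 + 12*y^4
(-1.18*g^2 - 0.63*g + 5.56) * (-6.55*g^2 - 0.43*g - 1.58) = 7.729*g^4 + 4.6339*g^3 - 34.2827*g^2 - 1.3954*g - 8.7848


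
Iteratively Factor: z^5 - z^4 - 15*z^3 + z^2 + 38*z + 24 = (z + 3)*(z^4 - 4*z^3 - 3*z^2 + 10*z + 8) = (z + 1)*(z + 3)*(z^3 - 5*z^2 + 2*z + 8) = (z - 2)*(z + 1)*(z + 3)*(z^2 - 3*z - 4) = (z - 2)*(z + 1)^2*(z + 3)*(z - 4)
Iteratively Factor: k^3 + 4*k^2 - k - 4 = (k + 1)*(k^2 + 3*k - 4) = (k - 1)*(k + 1)*(k + 4)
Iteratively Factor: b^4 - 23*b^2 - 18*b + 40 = (b - 5)*(b^3 + 5*b^2 + 2*b - 8) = (b - 5)*(b - 1)*(b^2 + 6*b + 8) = (b - 5)*(b - 1)*(b + 4)*(b + 2)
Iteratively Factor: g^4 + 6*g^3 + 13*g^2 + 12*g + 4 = (g + 2)*(g^3 + 4*g^2 + 5*g + 2) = (g + 2)^2*(g^2 + 2*g + 1) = (g + 1)*(g + 2)^2*(g + 1)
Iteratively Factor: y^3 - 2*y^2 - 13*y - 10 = (y + 2)*(y^2 - 4*y - 5) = (y + 1)*(y + 2)*(y - 5)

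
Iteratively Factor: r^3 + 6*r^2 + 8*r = (r + 2)*(r^2 + 4*r) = r*(r + 2)*(r + 4)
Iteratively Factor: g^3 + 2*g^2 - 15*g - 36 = (g + 3)*(g^2 - g - 12) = (g - 4)*(g + 3)*(g + 3)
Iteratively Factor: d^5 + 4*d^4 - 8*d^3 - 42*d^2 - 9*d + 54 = (d + 3)*(d^4 + d^3 - 11*d^2 - 9*d + 18) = (d - 3)*(d + 3)*(d^3 + 4*d^2 + d - 6) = (d - 3)*(d - 1)*(d + 3)*(d^2 + 5*d + 6) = (d - 3)*(d - 1)*(d + 2)*(d + 3)*(d + 3)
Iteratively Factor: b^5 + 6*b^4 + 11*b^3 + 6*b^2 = (b + 1)*(b^4 + 5*b^3 + 6*b^2) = b*(b + 1)*(b^3 + 5*b^2 + 6*b) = b*(b + 1)*(b + 2)*(b^2 + 3*b) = b^2*(b + 1)*(b + 2)*(b + 3)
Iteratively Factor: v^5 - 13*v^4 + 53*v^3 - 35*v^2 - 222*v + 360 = (v - 4)*(v^4 - 9*v^3 + 17*v^2 + 33*v - 90) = (v - 4)*(v + 2)*(v^3 - 11*v^2 + 39*v - 45) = (v - 4)*(v - 3)*(v + 2)*(v^2 - 8*v + 15) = (v - 5)*(v - 4)*(v - 3)*(v + 2)*(v - 3)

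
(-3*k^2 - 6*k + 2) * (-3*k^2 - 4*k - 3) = 9*k^4 + 30*k^3 + 27*k^2 + 10*k - 6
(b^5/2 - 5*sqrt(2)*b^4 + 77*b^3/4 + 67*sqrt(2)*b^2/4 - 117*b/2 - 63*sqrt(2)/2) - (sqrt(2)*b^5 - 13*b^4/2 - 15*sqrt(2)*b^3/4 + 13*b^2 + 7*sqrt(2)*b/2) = -sqrt(2)*b^5 + b^5/2 - 5*sqrt(2)*b^4 + 13*b^4/2 + 15*sqrt(2)*b^3/4 + 77*b^3/4 - 13*b^2 + 67*sqrt(2)*b^2/4 - 117*b/2 - 7*sqrt(2)*b/2 - 63*sqrt(2)/2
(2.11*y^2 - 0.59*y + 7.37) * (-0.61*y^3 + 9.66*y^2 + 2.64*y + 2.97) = -1.2871*y^5 + 20.7425*y^4 - 4.6247*y^3 + 75.9033*y^2 + 17.7045*y + 21.8889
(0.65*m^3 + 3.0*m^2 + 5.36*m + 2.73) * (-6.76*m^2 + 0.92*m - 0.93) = -4.394*m^5 - 19.682*m^4 - 34.0781*m^3 - 16.3136*m^2 - 2.4732*m - 2.5389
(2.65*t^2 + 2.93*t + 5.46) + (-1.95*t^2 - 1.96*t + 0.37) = 0.7*t^2 + 0.97*t + 5.83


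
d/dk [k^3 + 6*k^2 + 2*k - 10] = 3*k^2 + 12*k + 2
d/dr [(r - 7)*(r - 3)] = 2*r - 10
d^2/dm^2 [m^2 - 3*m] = 2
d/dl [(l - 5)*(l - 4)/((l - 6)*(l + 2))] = (5*l^2 - 64*l + 188)/(l^4 - 8*l^3 - 8*l^2 + 96*l + 144)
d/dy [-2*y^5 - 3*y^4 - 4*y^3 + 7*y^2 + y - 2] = -10*y^4 - 12*y^3 - 12*y^2 + 14*y + 1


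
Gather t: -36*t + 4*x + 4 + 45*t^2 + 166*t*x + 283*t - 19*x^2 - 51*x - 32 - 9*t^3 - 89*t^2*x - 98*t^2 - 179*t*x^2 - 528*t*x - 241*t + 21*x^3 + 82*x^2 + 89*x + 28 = -9*t^3 + t^2*(-89*x - 53) + t*(-179*x^2 - 362*x + 6) + 21*x^3 + 63*x^2 + 42*x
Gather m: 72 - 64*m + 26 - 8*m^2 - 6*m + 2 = -8*m^2 - 70*m + 100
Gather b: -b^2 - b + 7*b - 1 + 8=-b^2 + 6*b + 7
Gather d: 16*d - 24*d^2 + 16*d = -24*d^2 + 32*d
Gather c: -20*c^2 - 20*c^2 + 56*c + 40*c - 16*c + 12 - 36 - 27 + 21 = -40*c^2 + 80*c - 30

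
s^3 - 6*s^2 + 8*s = s*(s - 4)*(s - 2)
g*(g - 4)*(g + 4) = g^3 - 16*g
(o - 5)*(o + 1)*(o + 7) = o^3 + 3*o^2 - 33*o - 35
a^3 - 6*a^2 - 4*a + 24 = (a - 6)*(a - 2)*(a + 2)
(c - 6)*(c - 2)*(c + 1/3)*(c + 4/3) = c^4 - 19*c^3/3 - 8*c^2/9 + 148*c/9 + 16/3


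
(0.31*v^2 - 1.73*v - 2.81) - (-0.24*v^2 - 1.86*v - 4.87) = 0.55*v^2 + 0.13*v + 2.06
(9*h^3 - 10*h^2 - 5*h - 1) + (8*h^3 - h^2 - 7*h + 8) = 17*h^3 - 11*h^2 - 12*h + 7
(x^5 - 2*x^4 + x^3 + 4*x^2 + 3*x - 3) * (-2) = -2*x^5 + 4*x^4 - 2*x^3 - 8*x^2 - 6*x + 6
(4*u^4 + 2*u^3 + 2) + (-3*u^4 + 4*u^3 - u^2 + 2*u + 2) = u^4 + 6*u^3 - u^2 + 2*u + 4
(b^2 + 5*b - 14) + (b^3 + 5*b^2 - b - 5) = b^3 + 6*b^2 + 4*b - 19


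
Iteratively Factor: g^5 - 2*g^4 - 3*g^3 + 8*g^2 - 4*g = (g - 1)*(g^4 - g^3 - 4*g^2 + 4*g) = (g - 2)*(g - 1)*(g^3 + g^2 - 2*g) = (g - 2)*(g - 1)^2*(g^2 + 2*g) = (g - 2)*(g - 1)^2*(g + 2)*(g)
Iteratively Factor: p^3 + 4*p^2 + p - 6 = (p - 1)*(p^2 + 5*p + 6) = (p - 1)*(p + 3)*(p + 2)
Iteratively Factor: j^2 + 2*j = (j)*(j + 2)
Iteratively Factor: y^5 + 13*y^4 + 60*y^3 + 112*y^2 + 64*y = (y)*(y^4 + 13*y^3 + 60*y^2 + 112*y + 64) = y*(y + 1)*(y^3 + 12*y^2 + 48*y + 64) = y*(y + 1)*(y + 4)*(y^2 + 8*y + 16) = y*(y + 1)*(y + 4)^2*(y + 4)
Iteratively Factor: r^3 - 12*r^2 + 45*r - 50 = (r - 2)*(r^2 - 10*r + 25) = (r - 5)*(r - 2)*(r - 5)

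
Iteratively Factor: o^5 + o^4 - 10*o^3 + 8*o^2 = (o - 2)*(o^4 + 3*o^3 - 4*o^2) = (o - 2)*(o + 4)*(o^3 - o^2) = o*(o - 2)*(o + 4)*(o^2 - o) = o^2*(o - 2)*(o + 4)*(o - 1)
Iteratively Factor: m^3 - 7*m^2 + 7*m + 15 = (m + 1)*(m^2 - 8*m + 15) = (m - 5)*(m + 1)*(m - 3)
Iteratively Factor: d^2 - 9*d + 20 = (d - 4)*(d - 5)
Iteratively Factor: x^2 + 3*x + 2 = (x + 1)*(x + 2)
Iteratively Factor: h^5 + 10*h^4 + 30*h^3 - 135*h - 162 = (h + 3)*(h^4 + 7*h^3 + 9*h^2 - 27*h - 54) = (h + 3)^2*(h^3 + 4*h^2 - 3*h - 18) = (h + 3)^3*(h^2 + h - 6) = (h + 3)^4*(h - 2)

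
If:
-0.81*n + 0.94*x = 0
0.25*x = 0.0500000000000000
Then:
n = 0.23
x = 0.20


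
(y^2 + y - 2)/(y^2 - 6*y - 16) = (y - 1)/(y - 8)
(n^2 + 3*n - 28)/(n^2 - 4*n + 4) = (n^2 + 3*n - 28)/(n^2 - 4*n + 4)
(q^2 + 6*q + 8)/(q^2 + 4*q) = (q + 2)/q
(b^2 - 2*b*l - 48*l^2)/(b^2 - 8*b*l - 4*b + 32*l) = (b + 6*l)/(b - 4)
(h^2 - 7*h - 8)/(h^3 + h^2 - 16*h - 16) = (h - 8)/(h^2 - 16)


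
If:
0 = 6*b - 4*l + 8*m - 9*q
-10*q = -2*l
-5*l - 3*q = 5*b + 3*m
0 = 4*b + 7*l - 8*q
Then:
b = 0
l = 0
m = 0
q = 0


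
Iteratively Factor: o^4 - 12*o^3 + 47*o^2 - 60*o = (o - 3)*(o^3 - 9*o^2 + 20*o) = (o - 5)*(o - 3)*(o^2 - 4*o) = o*(o - 5)*(o - 3)*(o - 4)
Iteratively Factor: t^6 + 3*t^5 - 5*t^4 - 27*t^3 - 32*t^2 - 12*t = (t)*(t^5 + 3*t^4 - 5*t^3 - 27*t^2 - 32*t - 12) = t*(t + 1)*(t^4 + 2*t^3 - 7*t^2 - 20*t - 12) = t*(t + 1)*(t + 2)*(t^3 - 7*t - 6) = t*(t + 1)*(t + 2)^2*(t^2 - 2*t - 3) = t*(t + 1)^2*(t + 2)^2*(t - 3)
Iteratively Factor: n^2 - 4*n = (n - 4)*(n)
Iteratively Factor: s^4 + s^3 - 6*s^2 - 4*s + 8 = (s - 2)*(s^3 + 3*s^2 - 4) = (s - 2)*(s + 2)*(s^2 + s - 2) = (s - 2)*(s - 1)*(s + 2)*(s + 2)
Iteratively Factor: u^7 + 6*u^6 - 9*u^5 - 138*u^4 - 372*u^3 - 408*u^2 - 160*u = (u)*(u^6 + 6*u^5 - 9*u^4 - 138*u^3 - 372*u^2 - 408*u - 160) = u*(u + 2)*(u^5 + 4*u^4 - 17*u^3 - 104*u^2 - 164*u - 80) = u*(u - 5)*(u + 2)*(u^4 + 9*u^3 + 28*u^2 + 36*u + 16) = u*(u - 5)*(u + 2)^2*(u^3 + 7*u^2 + 14*u + 8) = u*(u - 5)*(u + 2)^3*(u^2 + 5*u + 4) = u*(u - 5)*(u + 2)^3*(u + 4)*(u + 1)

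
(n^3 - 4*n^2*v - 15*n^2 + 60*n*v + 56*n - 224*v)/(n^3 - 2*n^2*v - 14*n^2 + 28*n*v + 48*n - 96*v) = (-n^2 + 4*n*v + 7*n - 28*v)/(-n^2 + 2*n*v + 6*n - 12*v)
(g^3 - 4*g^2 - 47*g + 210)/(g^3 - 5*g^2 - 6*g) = (g^2 + 2*g - 35)/(g*(g + 1))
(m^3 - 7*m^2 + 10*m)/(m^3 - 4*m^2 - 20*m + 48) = m*(m - 5)/(m^2 - 2*m - 24)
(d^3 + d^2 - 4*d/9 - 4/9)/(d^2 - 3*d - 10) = (-d^3 - d^2 + 4*d/9 + 4/9)/(-d^2 + 3*d + 10)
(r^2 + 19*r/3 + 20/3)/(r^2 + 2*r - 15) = (r + 4/3)/(r - 3)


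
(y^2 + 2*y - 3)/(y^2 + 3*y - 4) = (y + 3)/(y + 4)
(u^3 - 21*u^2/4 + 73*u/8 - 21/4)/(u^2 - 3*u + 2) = (8*u^2 - 26*u + 21)/(8*(u - 1))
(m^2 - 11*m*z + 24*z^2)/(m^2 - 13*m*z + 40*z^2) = (-m + 3*z)/(-m + 5*z)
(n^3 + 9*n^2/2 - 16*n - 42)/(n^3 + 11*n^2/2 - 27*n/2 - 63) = (n + 2)/(n + 3)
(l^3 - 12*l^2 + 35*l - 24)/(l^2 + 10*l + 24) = (l^3 - 12*l^2 + 35*l - 24)/(l^2 + 10*l + 24)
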